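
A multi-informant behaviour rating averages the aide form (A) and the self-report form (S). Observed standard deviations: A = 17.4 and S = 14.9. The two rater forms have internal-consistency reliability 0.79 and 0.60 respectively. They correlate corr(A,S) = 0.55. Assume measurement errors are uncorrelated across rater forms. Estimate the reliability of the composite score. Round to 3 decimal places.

Var(A+S) = 17.4² + 14.9² + 2·[17.4·14.9·0.55] = 524.77 + 285.186 = 809.956.
Under uncorrelated errors the observed covariances equal the true-score covariances, so only the own-variance terms attenuate.
True-score variance = [17.4²·0.79 + 14.9²·0.60] + 285.186 = 372.386 + 285.186 = 657.572.
Reliability = 657.572 / 809.956 = 0.812.

0.812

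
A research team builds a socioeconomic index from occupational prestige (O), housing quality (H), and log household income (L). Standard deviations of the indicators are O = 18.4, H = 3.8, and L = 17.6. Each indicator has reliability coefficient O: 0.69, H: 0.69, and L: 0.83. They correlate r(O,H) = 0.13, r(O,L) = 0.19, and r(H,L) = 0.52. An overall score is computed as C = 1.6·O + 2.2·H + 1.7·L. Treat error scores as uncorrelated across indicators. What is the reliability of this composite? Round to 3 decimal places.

0.822

Var(C) = 1.6²·18.4² + 2.2²·3.8² + 1.7²·17.6² + 2·[3.52·18.4·3.8·0.13 + 2.72·18.4·17.6·0.19 + 3.74·3.8·17.6·0.52] = 1831.81 + 658.848 = 2490.66.
Because errors are independent across components, Cov(Tᵢ,Tⱼ) = Cov(Xᵢ,Xⱼ); the off-diagonal part of the true-score variance is the same as above.
True-score variance = [1.6²·18.4²·0.69 + 2.2²·3.8²·0.69 + 1.7²·17.6²·0.83] + 658.848 = 1389.28 + 658.848 = 2048.13.
Reliability = 2048.13 / 2490.66 = 0.822.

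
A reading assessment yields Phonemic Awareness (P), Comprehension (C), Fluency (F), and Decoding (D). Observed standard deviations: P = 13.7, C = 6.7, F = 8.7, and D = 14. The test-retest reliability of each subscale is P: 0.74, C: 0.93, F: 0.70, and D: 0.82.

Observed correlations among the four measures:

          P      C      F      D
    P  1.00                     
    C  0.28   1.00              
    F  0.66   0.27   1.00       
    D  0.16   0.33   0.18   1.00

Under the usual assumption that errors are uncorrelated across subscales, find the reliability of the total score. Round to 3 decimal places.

Var(P+C+F+D) = 13.7² + 6.7² + 8.7² + 14² + 2·[13.7·6.7·0.28 + 13.7·8.7·0.66 + 13.7·14·0.16 + 6.7·8.7·0.27 + 6.7·14·0.33 + 8.7·14·0.18] = 504.27 + 407.342 = 911.612.
With uncorrelated errors the cross-covariances are all true-score covariance, so they carry over unchanged; only the diagonal terms shrink to ρᵢσᵢ².
True-score variance = [13.7²·0.74 + 6.7²·0.93 + 8.7²·0.70 + 14²·0.82] + 407.342 = 394.341 + 407.342 = 801.683.
Reliability = 801.683 / 911.612 = 0.879.

0.879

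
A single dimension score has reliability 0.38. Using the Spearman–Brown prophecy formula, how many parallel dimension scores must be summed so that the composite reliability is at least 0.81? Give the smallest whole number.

k ≥ ρ*(1−ρ₁)/(ρ₁(1−ρ*)) = 0.81·0.62 / (0.38·0.19) = 6.956.
Smallest integer k = 7.

7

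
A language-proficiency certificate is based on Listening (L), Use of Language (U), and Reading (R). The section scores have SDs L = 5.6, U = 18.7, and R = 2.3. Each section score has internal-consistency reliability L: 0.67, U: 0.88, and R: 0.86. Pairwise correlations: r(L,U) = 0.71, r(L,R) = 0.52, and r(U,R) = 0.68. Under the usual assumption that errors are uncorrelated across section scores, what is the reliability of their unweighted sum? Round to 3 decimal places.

Var(L+U+R) = 5.6² + 18.7² + 2.3² + 2·[5.6·18.7·0.71 + 5.6·2.3·0.52 + 18.7·2.3·0.68] = 386.34 + 220.591 = 606.931.
With uncorrelated errors the cross-covariances are all true-score covariance, so they carry over unchanged; only the diagonal terms shrink to ρᵢσᵢ².
True-score variance = [5.6²·0.67 + 18.7²·0.88 + 2.3²·0.86] + 220.591 = 333.288 + 220.591 = 553.879.
Reliability = 553.879 / 606.931 = 0.913.

0.913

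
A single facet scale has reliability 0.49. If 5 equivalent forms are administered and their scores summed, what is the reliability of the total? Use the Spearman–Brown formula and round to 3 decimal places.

0.828

ρ_k = kρ / (1 + (k−1)ρ) = 5·0.49 / (1 + 4·0.49) = 2.450 / 2.960 = 0.828.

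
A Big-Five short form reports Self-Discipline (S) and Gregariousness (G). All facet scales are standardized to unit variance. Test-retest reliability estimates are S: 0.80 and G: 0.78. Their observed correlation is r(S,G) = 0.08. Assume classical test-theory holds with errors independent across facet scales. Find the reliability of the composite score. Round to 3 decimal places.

0.806

Var(S+G) = 2 + 2·[0.08] = 2 + 0.16 = 2.16.
Under uncorrelated errors the observed covariances equal the true-score covariances, so only the own-variance terms attenuate.
True-score variance = [0.80 + 0.78] + 0.16 = 1.58 + 0.16 = 1.74.
Reliability = 1.74 / 2.16 = 0.806.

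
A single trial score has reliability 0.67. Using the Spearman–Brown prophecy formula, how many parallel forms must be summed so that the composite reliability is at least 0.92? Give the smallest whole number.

6

k ≥ ρ*(1−ρ₁)/(ρ₁(1−ρ*)) = 0.92·0.33 / (0.67·0.08) = 5.664.
Smallest integer k = 6.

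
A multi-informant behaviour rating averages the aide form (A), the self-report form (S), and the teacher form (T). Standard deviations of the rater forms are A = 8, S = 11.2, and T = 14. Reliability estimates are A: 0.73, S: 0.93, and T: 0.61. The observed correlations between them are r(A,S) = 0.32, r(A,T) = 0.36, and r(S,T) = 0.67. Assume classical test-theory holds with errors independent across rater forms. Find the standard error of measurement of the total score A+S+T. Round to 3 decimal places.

10.124

Var(total) = 385.44 + 348.096 = 733.536.
True-score variance = 282.939 + 348.096 = 631.035, so reliability = 0.8603.
Error variance = 733.536 − 631.035 = 102.501; SEM = √102.501 = 10.124.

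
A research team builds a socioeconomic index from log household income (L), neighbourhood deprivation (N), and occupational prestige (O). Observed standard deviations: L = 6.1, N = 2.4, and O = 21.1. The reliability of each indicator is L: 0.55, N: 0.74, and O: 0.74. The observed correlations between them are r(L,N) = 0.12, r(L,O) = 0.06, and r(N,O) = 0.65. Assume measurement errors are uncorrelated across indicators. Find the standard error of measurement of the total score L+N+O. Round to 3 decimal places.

11.576

Var(total) = 488.18 + 84.7908 = 572.971.
True-score variance = 354.183 + 84.7908 = 438.974, so reliability = 0.7661.
Error variance = 572.971 − 438.974 = 133.997; SEM = √133.997 = 11.576.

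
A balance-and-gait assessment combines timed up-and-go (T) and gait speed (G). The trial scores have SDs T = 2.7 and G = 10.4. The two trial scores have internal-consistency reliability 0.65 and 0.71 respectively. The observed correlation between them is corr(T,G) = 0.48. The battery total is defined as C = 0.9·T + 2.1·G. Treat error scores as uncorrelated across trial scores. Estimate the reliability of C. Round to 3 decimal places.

Var(C) = 0.9²·2.7² + 2.1²·10.4² + 2·[1.89·2.7·10.4·0.48] = 482.891 + 50.9484 = 533.839.
Because errors are independent across components, Cov(Tᵢ,Tⱼ) = Cov(Xᵢ,Xⱼ); the off-diagonal part of the true-score variance is the same as above.
True-score variance = [0.9²·2.7²·0.65 + 2.1²·10.4²·0.71] + 50.9484 = 342.498 + 50.9484 = 393.446.
Reliability = 393.446 / 533.839 = 0.737.

0.737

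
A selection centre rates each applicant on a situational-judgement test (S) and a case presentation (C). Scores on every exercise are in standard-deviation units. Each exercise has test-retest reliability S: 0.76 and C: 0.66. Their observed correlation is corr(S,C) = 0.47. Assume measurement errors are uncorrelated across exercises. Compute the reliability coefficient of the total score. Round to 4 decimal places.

Var(S+C) = 2 + 2·[0.47] = 2 + 0.94 = 2.94.
With uncorrelated errors the cross-covariances are all true-score covariance, so they carry over unchanged; only the diagonal terms shrink to ρᵢσᵢ².
True-score variance = [0.76 + 0.66] + 0.94 = 1.42 + 0.94 = 2.36.
Reliability = 2.36 / 2.94 = 0.8027.

0.8027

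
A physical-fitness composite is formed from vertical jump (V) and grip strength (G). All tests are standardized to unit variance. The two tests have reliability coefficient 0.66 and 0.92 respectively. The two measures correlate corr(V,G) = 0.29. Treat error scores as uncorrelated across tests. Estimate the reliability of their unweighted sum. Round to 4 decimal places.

0.8372

Var(V+G) = 2 + 2·[0.29] = 2 + 0.58 = 2.58.
With uncorrelated errors the cross-covariances are all true-score covariance, so they carry over unchanged; only the diagonal terms shrink to ρᵢσᵢ².
True-score variance = [0.66 + 0.92] + 0.58 = 1.58 + 0.58 = 2.16.
Reliability = 2.16 / 2.58 = 0.8372.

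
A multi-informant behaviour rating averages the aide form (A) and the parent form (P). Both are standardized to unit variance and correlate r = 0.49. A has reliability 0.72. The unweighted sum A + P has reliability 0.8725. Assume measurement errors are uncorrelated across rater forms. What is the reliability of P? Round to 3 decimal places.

0.900

Var(A+P) = 2 + 2·0.49 = 2.980.
True-score variance = ρ_A + ρ_P + 2·0.49, so 0.8725 = (0.72 + ρ_P + 0.98) / 2.980.
ρ_P = 0.8725·2.980 − 0.72 − 0.98 = 0.900.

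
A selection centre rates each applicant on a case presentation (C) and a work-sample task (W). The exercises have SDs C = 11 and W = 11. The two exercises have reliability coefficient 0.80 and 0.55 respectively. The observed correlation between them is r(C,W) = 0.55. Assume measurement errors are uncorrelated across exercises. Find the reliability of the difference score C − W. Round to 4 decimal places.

0.2778

Var(C−W) = 11² + 11² − 2·11·11·0.55 = 242 − 133.1 = 108.9.
Because errors are independent across components, Cov(Tᵢ,Tⱼ) = Cov(Xᵢ,Xⱼ); the off-diagonal part of the true-score variance is the same as above.
True-score variance = [11²·0.80 + 11²·0.55] − 133.1 = 163.35 − 133.1 = 30.25.
Reliability = 30.25 / 108.9 = 0.2778.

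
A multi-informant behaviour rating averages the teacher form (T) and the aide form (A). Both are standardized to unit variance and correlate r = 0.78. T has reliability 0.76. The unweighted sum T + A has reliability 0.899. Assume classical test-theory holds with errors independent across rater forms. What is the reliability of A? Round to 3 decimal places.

Var(T+A) = 2 + 2·0.78 = 3.560.
True-score variance = ρ_T + ρ_A + 2·0.78, so 0.899 = (0.76 + ρ_A + 1.56) / 3.560.
ρ_A = 0.899·3.560 − 0.76 − 1.56 = 0.880.

0.880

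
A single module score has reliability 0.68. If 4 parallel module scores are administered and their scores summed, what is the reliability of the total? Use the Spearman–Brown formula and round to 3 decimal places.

0.895

ρ_k = kρ / (1 + (k−1)ρ) = 4·0.68 / (1 + 3·0.68) = 2.720 / 3.040 = 0.895.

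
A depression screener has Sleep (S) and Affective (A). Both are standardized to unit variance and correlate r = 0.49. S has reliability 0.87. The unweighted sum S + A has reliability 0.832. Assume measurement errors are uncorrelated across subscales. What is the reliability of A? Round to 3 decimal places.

0.629

Var(S+A) = 2 + 2·0.49 = 2.980.
True-score variance = ρ_S + ρ_A + 2·0.49, so 0.832 = (0.87 + ρ_A + 0.98) / 2.980.
ρ_A = 0.832·2.980 − 0.87 − 0.98 = 0.629.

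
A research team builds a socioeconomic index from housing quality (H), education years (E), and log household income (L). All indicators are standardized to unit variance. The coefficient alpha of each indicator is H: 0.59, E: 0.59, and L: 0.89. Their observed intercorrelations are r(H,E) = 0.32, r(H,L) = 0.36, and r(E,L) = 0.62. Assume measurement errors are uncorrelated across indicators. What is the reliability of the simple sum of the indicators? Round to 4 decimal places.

0.8339

Var(H+E+L) = 3 + 2·[0.32 + 0.36 + 0.62] = 3 + 2.6 = 5.6.
Because errors are independent across components, Cov(Tᵢ,Tⱼ) = Cov(Xᵢ,Xⱼ); the off-diagonal part of the true-score variance is the same as above.
True-score variance = [0.59 + 0.59 + 0.89] + 2.6 = 2.07 + 2.6 = 4.67.
Reliability = 4.67 / 5.6 = 0.8339.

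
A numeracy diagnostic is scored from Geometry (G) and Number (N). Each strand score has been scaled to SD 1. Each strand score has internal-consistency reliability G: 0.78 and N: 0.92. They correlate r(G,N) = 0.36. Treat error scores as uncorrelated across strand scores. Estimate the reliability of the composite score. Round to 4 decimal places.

Var(G+N) = 2 + 2·[0.36] = 2 + 0.72 = 2.72.
With uncorrelated errors the cross-covariances are all true-score covariance, so they carry over unchanged; only the diagonal terms shrink to ρᵢσᵢ².
True-score variance = [0.78 + 0.92] + 0.72 = 1.7 + 0.72 = 2.42.
Reliability = 2.42 / 2.72 = 0.8897.

0.8897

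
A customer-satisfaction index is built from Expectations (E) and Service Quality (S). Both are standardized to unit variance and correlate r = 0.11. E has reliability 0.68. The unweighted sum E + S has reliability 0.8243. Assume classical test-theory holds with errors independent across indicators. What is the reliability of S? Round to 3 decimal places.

0.930

Var(E+S) = 2 + 2·0.11 = 2.220.
True-score variance = ρ_E + ρ_S + 2·0.11, so 0.8243 = (0.68 + ρ_S + 0.22) / 2.220.
ρ_S = 0.8243·2.220 − 0.68 − 0.22 = 0.930.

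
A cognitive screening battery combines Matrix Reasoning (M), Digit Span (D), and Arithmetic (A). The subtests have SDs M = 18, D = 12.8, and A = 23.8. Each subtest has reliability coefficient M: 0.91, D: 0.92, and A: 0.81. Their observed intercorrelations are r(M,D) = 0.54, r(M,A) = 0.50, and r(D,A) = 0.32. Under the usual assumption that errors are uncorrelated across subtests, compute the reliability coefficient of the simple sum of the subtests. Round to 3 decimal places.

0.922

Var(M+D+A) = 18² + 12.8² + 23.8² + 2·[18·12.8·0.54 + 18·23.8·0.50 + 12.8·23.8·0.32] = 1054.28 + 872.202 = 1926.48.
Because errors are independent across components, Cov(Tᵢ,Tⱼ) = Cov(Xᵢ,Xⱼ); the off-diagonal part of the true-score variance is the same as above.
True-score variance = [18²·0.91 + 12.8²·0.92 + 23.8²·0.81] + 872.202 = 904.389 + 872.202 = 1776.59.
Reliability = 1776.59 / 1926.48 = 0.922.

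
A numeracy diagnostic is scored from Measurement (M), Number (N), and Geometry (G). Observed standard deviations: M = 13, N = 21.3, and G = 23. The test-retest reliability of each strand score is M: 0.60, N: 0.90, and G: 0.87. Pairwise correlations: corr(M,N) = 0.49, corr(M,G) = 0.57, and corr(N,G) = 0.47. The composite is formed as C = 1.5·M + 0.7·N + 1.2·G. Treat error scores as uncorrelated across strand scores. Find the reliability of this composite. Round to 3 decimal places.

0.897

Var(C) = 1.5²·13² + 0.7²·21.3² + 1.2²·23² + 2·[1.05·13·21.3·0.49 + 1.8·13·23·0.57 + 0.84·21.3·23·0.47] = 1364.32 + 1285.3 = 2649.62.
With uncorrelated errors the cross-covariances are all true-score covariance, so they carry over unchanged; only the diagonal terms shrink to ρᵢσᵢ².
True-score variance = [1.5²·13²·0.60 + 0.7²·21.3²·0.90 + 1.2²·23²·0.87] + 1285.3 = 1090.96 + 1285.3 = 2376.26.
Reliability = 2376.26 / 2649.62 = 0.897.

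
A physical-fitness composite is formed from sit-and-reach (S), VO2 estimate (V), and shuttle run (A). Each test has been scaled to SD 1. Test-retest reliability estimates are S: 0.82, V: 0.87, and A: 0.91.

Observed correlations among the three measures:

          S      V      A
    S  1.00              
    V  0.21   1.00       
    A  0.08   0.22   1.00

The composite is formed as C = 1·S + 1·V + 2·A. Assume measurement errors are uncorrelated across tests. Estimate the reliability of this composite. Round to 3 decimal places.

0.912

Var(C) = 1 + 1 + 2² + 2·[0.21 + 2·0.08 + 2·0.22] = 6 + 1.62 = 7.62.
Under uncorrelated errors the observed covariances equal the true-score covariances, so only the own-variance terms attenuate.
True-score variance = [0.82 + 0.87 + 2²·0.91] + 1.62 = 5.33 + 1.62 = 6.95.
Reliability = 6.95 / 7.62 = 0.912.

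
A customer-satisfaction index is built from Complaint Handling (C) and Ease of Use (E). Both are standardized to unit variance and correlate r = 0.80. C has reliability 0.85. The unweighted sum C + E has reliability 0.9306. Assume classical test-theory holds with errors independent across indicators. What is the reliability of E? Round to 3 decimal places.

0.900

Var(C+E) = 2 + 2·0.80 = 3.600.
True-score variance = ρ_C + ρ_E + 2·0.80, so 0.9306 = (0.85 + ρ_E + 1.60) / 3.600.
ρ_E = 0.9306·3.600 − 0.85 − 1.60 = 0.900.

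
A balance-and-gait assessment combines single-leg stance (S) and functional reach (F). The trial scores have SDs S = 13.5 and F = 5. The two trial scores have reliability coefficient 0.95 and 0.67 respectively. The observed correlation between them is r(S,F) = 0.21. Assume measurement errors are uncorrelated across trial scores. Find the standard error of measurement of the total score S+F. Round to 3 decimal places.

Var(total) = 207.25 + 28.35 = 235.6.
True-score variance = 189.887 + 28.35 = 218.237, so reliability = 0.9263.
Error variance = 235.6 − 218.237 = 17.3625; SEM = √17.3625 = 4.167.

4.167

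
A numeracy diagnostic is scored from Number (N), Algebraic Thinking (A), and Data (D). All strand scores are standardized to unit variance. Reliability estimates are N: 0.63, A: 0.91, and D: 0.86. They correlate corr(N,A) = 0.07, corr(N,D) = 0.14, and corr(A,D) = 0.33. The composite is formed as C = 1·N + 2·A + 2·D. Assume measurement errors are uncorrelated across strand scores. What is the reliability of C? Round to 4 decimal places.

0.8966

Var(C) = 1 + 2² + 2² + 2·[2·0.07 + 2·0.14 + 4·0.33] = 9 + 3.48 = 12.48.
Under uncorrelated errors the observed covariances equal the true-score covariances, so only the own-variance terms attenuate.
True-score variance = [0.63 + 2²·0.91 + 2²·0.86] + 3.48 = 7.71 + 3.48 = 11.19.
Reliability = 11.19 / 12.48 = 0.8966.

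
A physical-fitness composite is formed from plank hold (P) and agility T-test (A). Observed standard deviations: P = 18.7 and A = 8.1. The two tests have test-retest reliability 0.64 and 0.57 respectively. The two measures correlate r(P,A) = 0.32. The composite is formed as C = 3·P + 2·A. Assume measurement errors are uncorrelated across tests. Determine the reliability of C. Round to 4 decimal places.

0.6879

Var(C) = 3²·18.7² + 2²·8.1² + 2·[6·18.7·8.1·0.32] = 3409.65 + 581.645 = 3991.29.
Under uncorrelated errors the observed covariances equal the true-score covariances, so only the own-variance terms attenuate.
True-score variance = [3²·18.7²·0.64 + 2²·8.1²·0.57] + 581.645 = 2163.81 + 581.645 = 2745.45.
Reliability = 2745.45 / 3991.29 = 0.6879.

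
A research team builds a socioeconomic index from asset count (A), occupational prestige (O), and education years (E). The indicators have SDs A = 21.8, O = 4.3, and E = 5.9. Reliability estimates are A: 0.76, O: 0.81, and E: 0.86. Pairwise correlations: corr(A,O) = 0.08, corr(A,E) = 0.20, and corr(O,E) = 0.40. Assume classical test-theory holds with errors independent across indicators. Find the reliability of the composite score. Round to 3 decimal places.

0.801

Var(A+O+E) = 21.8² + 4.3² + 5.9² + 2·[21.8·4.3·0.08 + 21.8·5.9·0.20 + 4.3·5.9·0.40] = 528.54 + 86.7424 = 615.282.
Under uncorrelated errors the observed covariances equal the true-score covariances, so only the own-variance terms attenuate.
True-score variance = [21.8²·0.76 + 4.3²·0.81 + 5.9²·0.86] + 86.7424 = 406.096 + 86.7424 = 492.838.
Reliability = 492.838 / 615.282 = 0.801.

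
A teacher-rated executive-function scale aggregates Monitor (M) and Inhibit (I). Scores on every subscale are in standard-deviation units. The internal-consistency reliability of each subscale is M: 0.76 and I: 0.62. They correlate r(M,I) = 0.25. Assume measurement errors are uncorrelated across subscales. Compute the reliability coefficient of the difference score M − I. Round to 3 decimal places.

Var(M−I) = 1 + 1 − 2·0.25 = 2 − 0.5 = 1.5.
Because errors are independent across components, Cov(Tᵢ,Tⱼ) = Cov(Xᵢ,Xⱼ); the off-diagonal part of the true-score variance is the same as above.
True-score variance = [0.76 + 0.62] − 0.5 = 1.38 − 0.5 = 0.88.
Reliability = 0.88 / 1.5 = 0.587.

0.587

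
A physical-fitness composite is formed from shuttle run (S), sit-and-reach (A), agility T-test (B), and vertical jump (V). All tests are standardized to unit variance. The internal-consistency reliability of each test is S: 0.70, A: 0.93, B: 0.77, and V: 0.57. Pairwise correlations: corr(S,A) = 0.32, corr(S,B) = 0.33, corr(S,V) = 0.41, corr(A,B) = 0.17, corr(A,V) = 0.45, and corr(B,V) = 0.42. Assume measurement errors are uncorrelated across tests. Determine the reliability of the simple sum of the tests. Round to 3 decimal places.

0.874

Var(S+A+B+V) = 4 + 2·[0.32 + 0.33 + 0.41 + 0.17 + 0.45 + 0.42] = 4 + 4.2 = 8.2.
Because errors are independent across components, Cov(Tᵢ,Tⱼ) = Cov(Xᵢ,Xⱼ); the off-diagonal part of the true-score variance is the same as above.
True-score variance = [0.70 + 0.93 + 0.77 + 0.57] + 4.2 = 2.97 + 4.2 = 7.17.
Reliability = 7.17 / 8.2 = 0.874.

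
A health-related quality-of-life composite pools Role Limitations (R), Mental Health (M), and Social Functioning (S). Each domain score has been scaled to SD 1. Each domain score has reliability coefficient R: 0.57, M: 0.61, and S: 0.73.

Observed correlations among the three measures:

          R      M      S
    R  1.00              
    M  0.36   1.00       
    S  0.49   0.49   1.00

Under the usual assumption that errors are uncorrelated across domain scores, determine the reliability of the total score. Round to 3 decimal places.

0.808

Var(R+M+S) = 3 + 2·[0.36 + 0.49 + 0.49] = 3 + 2.68 = 5.68.
With uncorrelated errors the cross-covariances are all true-score covariance, so they carry over unchanged; only the diagonal terms shrink to ρᵢσᵢ².
True-score variance = [0.57 + 0.61 + 0.73] + 2.68 = 1.91 + 2.68 = 4.59.
Reliability = 4.59 / 5.68 = 0.808.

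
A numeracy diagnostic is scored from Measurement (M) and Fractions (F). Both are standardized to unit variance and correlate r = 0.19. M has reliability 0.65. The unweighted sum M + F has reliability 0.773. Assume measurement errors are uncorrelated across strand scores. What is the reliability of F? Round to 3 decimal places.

Var(M+F) = 2 + 2·0.19 = 2.380.
True-score variance = ρ_M + ρ_F + 2·0.19, so 0.773 = (0.65 + ρ_F + 0.38) / 2.380.
ρ_F = 0.773·2.380 − 0.65 − 0.38 = 0.810.

0.810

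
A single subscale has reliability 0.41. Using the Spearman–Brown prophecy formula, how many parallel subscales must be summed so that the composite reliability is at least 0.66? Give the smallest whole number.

k ≥ ρ*(1−ρ₁)/(ρ₁(1−ρ*)) = 0.66·0.59 / (0.41·0.34) = 2.793.
Smallest integer k = 3.

3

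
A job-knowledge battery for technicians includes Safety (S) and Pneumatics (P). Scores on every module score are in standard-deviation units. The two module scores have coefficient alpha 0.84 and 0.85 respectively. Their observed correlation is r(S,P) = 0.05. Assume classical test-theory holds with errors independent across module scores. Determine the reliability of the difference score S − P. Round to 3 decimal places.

Var(S−P) = 1 + 1 − 2·0.05 = 2 − 0.1 = 1.9.
With uncorrelated errors the cross-covariances are all true-score covariance, so they carry over unchanged; only the diagonal terms shrink to ρᵢσᵢ².
True-score variance = [0.84 + 0.85] − 0.1 = 1.69 − 0.1 = 1.59.
Reliability = 1.59 / 1.9 = 0.837.

0.837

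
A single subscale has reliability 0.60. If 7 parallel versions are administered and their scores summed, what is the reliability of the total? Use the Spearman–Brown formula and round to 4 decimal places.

0.9130

ρ_k = kρ / (1 + (k−1)ρ) = 7·0.60 / (1 + 6·0.60) = 4.200 / 4.600 = 0.9130.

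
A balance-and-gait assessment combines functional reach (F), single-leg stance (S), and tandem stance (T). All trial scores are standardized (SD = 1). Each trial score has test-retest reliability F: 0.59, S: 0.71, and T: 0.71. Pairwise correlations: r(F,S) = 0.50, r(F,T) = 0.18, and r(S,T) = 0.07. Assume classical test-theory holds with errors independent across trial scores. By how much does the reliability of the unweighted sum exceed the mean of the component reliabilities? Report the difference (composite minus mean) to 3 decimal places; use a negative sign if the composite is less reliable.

Var(sum) = 3 + 1.5 = 4.5; true-score variance = 2.01 + 1.5 = 3.51; composite reliability = 0.7800.
Mean component reliability = 0.6700.
Difference = 0.7800 − 0.6700 = 0.110.

0.110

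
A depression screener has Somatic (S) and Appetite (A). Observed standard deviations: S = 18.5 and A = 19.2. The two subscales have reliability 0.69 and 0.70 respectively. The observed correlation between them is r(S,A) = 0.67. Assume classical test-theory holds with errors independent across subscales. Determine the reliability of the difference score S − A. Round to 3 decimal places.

Var(S−A) = 18.5² + 19.2² − 2·18.5·19.2·0.67 = 710.89 − 475.968 = 234.922.
With uncorrelated errors the cross-covariances are all true-score covariance, so they carry over unchanged; only the diagonal terms shrink to ρᵢσᵢ².
True-score variance = [18.5²·0.69 + 19.2²·0.70] − 475.968 = 494.2 − 475.968 = 18.2325.
Reliability = 18.2325 / 234.922 = 0.078.

0.078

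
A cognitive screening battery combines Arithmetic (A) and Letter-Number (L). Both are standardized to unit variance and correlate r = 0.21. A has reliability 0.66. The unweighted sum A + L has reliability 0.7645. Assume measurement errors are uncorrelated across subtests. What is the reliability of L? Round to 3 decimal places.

Var(A+L) = 2 + 2·0.21 = 2.420.
True-score variance = ρ_A + ρ_L + 2·0.21, so 0.7645 = (0.66 + ρ_L + 0.42) / 2.420.
ρ_L = 0.7645·2.420 − 0.66 − 0.42 = 0.770.

0.770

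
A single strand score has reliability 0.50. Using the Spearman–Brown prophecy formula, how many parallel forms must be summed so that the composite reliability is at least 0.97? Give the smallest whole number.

k ≥ ρ*(1−ρ₁)/(ρ₁(1−ρ*)) = 0.97·0.50 / (0.50·0.03) = 32.333.
Smallest integer k = 33.

33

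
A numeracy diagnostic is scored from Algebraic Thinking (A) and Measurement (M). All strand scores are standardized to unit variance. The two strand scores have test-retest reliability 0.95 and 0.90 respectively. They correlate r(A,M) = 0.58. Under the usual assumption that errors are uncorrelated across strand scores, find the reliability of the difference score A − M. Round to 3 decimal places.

Var(A−M) = 1 + 1 − 2·0.58 = 2 − 1.16 = 0.84.
Because errors are independent across components, Cov(Tᵢ,Tⱼ) = Cov(Xᵢ,Xⱼ); the off-diagonal part of the true-score variance is the same as above.
True-score variance = [0.95 + 0.90] − 1.16 = 1.85 − 1.16 = 0.69.
Reliability = 0.69 / 0.84 = 0.821.

0.821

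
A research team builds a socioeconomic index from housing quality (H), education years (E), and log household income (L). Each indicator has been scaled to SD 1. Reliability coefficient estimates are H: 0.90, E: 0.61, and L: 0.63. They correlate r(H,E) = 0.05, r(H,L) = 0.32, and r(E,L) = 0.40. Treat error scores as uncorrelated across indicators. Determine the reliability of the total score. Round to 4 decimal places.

Var(H+E+L) = 3 + 2·[0.05 + 0.32 + 0.40] = 3 + 1.54 = 4.54.
Under uncorrelated errors the observed covariances equal the true-score covariances, so only the own-variance terms attenuate.
True-score variance = [0.90 + 0.61 + 0.63] + 1.54 = 2.14 + 1.54 = 3.68.
Reliability = 3.68 / 4.54 = 0.8106.

0.8106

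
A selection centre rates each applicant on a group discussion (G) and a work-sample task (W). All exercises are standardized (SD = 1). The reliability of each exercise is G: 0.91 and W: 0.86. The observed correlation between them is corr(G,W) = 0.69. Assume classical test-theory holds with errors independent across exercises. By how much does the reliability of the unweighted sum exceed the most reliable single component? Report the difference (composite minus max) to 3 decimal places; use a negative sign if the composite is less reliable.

Var(sum) = 2 + 1.38 = 3.38; true-score variance = 1.77 + 1.38 = 3.15; composite reliability = 0.9320.
Max component reliability = 0.9100.
Difference = 0.9320 − 0.9100 = 0.022.

0.022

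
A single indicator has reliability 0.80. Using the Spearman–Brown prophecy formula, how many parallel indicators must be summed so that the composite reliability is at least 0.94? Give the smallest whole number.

k ≥ ρ*(1−ρ₁)/(ρ₁(1−ρ*)) = 0.94·0.20 / (0.80·0.06) = 3.917.
Smallest integer k = 4.

4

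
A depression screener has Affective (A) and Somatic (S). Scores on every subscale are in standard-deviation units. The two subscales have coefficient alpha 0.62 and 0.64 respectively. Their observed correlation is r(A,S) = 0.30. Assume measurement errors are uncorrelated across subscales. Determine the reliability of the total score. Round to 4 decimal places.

0.7154

Var(A+S) = 2 + 2·[0.30] = 2 + 0.6 = 2.6.
With uncorrelated errors the cross-covariances are all true-score covariance, so they carry over unchanged; only the diagonal terms shrink to ρᵢσᵢ².
True-score variance = [0.62 + 0.64] + 0.6 = 1.26 + 0.6 = 1.86.
Reliability = 1.86 / 2.6 = 0.7154.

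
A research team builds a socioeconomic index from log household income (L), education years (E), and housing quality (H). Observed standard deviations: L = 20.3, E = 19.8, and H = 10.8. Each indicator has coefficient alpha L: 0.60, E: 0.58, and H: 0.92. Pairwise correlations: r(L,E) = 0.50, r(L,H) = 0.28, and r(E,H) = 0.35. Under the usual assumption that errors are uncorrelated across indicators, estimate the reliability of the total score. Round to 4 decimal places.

Var(L+E+H) = 20.3² + 19.8² + 10.8² + 2·[20.3·19.8·0.50 + 20.3·10.8·0.28 + 19.8·10.8·0.35] = 920.77 + 674.402 = 1595.17.
Under uncorrelated errors the observed covariances equal the true-score covariances, so only the own-variance terms attenuate.
True-score variance = [20.3²·0.60 + 19.8²·0.58 + 10.8²·0.92] + 674.402 = 581.946 + 674.402 = 1256.35.
Reliability = 1256.35 / 1595.17 = 0.7876.

0.7876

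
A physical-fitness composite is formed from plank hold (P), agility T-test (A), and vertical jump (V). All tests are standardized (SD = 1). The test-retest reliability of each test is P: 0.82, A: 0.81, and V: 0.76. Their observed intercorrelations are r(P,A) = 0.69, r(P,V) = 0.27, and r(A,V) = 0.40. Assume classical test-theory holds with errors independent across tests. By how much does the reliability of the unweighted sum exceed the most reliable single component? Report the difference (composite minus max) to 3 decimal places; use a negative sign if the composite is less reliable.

Var(sum) = 3 + 2.72 = 5.72; true-score variance = 2.39 + 2.72 = 5.11; composite reliability = 0.8934.
Max component reliability = 0.8200.
Difference = 0.8934 − 0.8200 = 0.073.

0.073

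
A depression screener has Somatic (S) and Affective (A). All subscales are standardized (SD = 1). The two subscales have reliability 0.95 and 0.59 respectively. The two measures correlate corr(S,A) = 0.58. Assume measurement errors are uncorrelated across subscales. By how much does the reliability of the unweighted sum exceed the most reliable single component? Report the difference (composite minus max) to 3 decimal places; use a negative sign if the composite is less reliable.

-0.096

Var(sum) = 2 + 1.16 = 3.16; true-score variance = 1.54 + 1.16 = 2.7; composite reliability = 0.8544.
Max component reliability = 0.9500.
Difference = 0.8544 − 0.9500 = -0.096.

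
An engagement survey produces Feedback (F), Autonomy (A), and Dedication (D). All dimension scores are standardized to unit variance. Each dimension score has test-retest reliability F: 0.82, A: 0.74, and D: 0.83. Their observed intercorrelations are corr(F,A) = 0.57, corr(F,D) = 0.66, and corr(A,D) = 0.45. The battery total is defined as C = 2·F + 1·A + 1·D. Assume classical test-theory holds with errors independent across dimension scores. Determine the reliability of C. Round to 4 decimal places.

Var(C) = 2² + 1 + 1 + 2·[2·0.57 + 2·0.66 + 0.45] = 6 + 5.82 = 11.82.
With uncorrelated errors the cross-covariances are all true-score covariance, so they carry over unchanged; only the diagonal terms shrink to ρᵢσᵢ².
True-score variance = [2²·0.82 + 0.74 + 0.83] + 5.82 = 4.85 + 5.82 = 10.67.
Reliability = 10.67 / 11.82 = 0.9027.

0.9027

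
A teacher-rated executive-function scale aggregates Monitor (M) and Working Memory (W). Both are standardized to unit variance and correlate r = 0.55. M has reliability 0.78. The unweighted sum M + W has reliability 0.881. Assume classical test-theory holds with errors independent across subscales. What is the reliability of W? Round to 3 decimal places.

Var(M+W) = 2 + 2·0.55 = 3.100.
True-score variance = ρ_M + ρ_W + 2·0.55, so 0.881 = (0.78 + ρ_W + 1.10) / 3.100.
ρ_W = 0.881·3.100 − 0.78 − 1.10 = 0.851.

0.851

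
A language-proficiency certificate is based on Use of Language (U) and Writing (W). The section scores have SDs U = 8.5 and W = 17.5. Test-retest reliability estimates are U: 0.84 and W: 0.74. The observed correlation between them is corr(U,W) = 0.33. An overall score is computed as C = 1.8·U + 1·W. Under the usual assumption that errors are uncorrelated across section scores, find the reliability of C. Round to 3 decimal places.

Var(C) = 1.8²·8.5² + 17.5² + 2·[1.8·8.5·17.5·0.33] = 540.34 + 176.715 = 717.055.
Under uncorrelated errors the observed covariances equal the true-score covariances, so only the own-variance terms attenuate.
True-score variance = [1.8²·8.5²·0.84 + 17.5²·0.74] + 176.715 = 423.261 + 176.715 = 599.976.
Reliability = 599.976 / 717.055 = 0.837.

0.837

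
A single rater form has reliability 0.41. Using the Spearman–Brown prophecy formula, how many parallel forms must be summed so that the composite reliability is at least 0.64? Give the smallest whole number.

3

k ≥ ρ*(1−ρ₁)/(ρ₁(1−ρ*)) = 0.64·0.59 / (0.41·0.36) = 2.558.
Smallest integer k = 3.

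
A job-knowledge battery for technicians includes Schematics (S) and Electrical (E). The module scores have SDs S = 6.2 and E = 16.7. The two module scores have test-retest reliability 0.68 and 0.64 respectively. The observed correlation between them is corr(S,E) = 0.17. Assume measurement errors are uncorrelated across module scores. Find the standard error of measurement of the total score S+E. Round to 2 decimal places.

10.62

Var(total) = 317.33 + 35.2036 = 352.534.
True-score variance = 204.629 + 35.2036 = 239.832, so reliability = 0.6803.
Error variance = 352.534 − 239.832 = 112.701; SEM = √112.701 = 10.62.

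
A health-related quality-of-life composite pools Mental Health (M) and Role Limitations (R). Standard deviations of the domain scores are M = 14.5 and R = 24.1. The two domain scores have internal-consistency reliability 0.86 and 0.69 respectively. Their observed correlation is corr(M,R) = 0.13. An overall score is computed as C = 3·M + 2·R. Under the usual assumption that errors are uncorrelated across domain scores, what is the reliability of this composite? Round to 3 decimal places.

0.793

Var(C) = 3²·14.5² + 2²·24.1² + 2·[6·14.5·24.1·0.13] = 4215.49 + 545.142 = 4760.63.
Because errors are independent across components, Cov(Tᵢ,Tⱼ) = Cov(Xᵢ,Xⱼ); the off-diagonal part of the true-score variance is the same as above.
True-score variance = [3²·14.5²·0.86 + 2²·24.1²·0.69] + 545.142 = 3230.37 + 545.142 = 3775.51.
Reliability = 3775.51 / 4760.63 = 0.793.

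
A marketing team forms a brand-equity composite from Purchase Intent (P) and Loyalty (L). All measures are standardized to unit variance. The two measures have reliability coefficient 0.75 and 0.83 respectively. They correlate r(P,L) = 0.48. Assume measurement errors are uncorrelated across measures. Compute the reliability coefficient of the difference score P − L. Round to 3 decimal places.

0.596

Var(P−L) = 1 + 1 − 2·0.48 = 2 − 0.96 = 1.04.
Because errors are independent across components, Cov(Tᵢ,Tⱼ) = Cov(Xᵢ,Xⱼ); the off-diagonal part of the true-score variance is the same as above.
True-score variance = [0.75 + 0.83] − 0.96 = 1.58 − 0.96 = 0.62.
Reliability = 0.62 / 1.04 = 0.596.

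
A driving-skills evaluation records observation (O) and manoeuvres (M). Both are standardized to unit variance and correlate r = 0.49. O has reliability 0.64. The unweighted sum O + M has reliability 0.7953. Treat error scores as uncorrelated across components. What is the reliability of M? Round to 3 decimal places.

Var(O+M) = 2 + 2·0.49 = 2.980.
True-score variance = ρ_O + ρ_M + 2·0.49, so 0.7953 = (0.64 + ρ_M + 0.98) / 2.980.
ρ_M = 0.7953·2.980 − 0.64 − 0.98 = 0.750.

0.750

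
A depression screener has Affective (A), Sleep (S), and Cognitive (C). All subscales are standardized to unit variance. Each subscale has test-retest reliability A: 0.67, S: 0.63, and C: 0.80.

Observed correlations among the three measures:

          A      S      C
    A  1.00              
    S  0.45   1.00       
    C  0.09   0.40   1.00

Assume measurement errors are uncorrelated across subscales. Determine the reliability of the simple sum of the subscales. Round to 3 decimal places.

0.816

Var(A+S+C) = 3 + 2·[0.45 + 0.09 + 0.40] = 3 + 1.88 = 4.88.
Under uncorrelated errors the observed covariances equal the true-score covariances, so only the own-variance terms attenuate.
True-score variance = [0.67 + 0.63 + 0.80] + 1.88 = 2.1 + 1.88 = 3.98.
Reliability = 3.98 / 4.88 = 0.816.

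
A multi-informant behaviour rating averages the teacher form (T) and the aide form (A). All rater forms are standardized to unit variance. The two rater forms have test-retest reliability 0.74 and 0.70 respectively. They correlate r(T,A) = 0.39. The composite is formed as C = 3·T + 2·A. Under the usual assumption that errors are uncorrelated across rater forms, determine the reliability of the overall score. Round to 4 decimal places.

0.7998

Var(C) = 3² + 2² + 2·[6·0.39] = 13 + 4.68 = 17.68.
Because errors are independent across components, Cov(Tᵢ,Tⱼ) = Cov(Xᵢ,Xⱼ); the off-diagonal part of the true-score variance is the same as above.
True-score variance = [3²·0.74 + 2²·0.70] + 4.68 = 9.46 + 4.68 = 14.14.
Reliability = 14.14 / 17.68 = 0.7998.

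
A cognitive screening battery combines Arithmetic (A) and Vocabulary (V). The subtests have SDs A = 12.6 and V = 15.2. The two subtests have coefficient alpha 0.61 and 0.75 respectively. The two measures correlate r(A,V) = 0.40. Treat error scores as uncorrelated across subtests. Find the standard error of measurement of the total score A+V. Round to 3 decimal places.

Var(total) = 389.8 + 153.216 = 543.016.
True-score variance = 270.124 + 153.216 = 423.34, so reliability = 0.7796.
Error variance = 543.016 − 423.34 = 119.676; SEM = √119.676 = 10.940.

10.940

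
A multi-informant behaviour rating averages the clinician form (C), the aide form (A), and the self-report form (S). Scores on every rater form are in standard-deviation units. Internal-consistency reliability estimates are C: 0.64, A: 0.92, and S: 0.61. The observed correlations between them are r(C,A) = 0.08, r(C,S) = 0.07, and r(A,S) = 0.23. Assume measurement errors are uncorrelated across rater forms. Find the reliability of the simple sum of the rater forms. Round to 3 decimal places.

0.779

Var(C+A+S) = 3 + 2·[0.08 + 0.07 + 0.23] = 3 + 0.76 = 3.76.
Because errors are independent across components, Cov(Tᵢ,Tⱼ) = Cov(Xᵢ,Xⱼ); the off-diagonal part of the true-score variance is the same as above.
True-score variance = [0.64 + 0.92 + 0.61] + 0.76 = 2.17 + 0.76 = 2.93.
Reliability = 2.93 / 3.76 = 0.779.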